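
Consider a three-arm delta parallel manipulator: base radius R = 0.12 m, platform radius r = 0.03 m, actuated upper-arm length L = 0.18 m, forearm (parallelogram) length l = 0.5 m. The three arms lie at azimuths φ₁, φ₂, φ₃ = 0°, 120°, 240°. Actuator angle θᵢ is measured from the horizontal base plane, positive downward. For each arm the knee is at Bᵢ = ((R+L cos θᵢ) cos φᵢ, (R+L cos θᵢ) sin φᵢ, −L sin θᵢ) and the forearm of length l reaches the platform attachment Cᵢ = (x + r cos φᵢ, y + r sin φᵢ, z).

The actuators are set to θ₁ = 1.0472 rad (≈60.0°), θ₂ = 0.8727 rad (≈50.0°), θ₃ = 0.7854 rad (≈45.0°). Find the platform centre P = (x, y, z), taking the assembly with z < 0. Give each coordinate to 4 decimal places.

φ1=0.0°: virtual centre (0.1800, 0.0000, -0.1559), radius l
O2 = (0.2057·cos120.0°, 0.2057·sin120.0°, -0.1379) = (-0.1028, 0.1781, -0.1379)
arm 3 at φ=240.0°: e+L cos θ3 = 0.2173;  O3 = (-0.1086, -0.1882, -0.1273)
subtract pairs → two planes through P
linear system: -0.5657x+0.3563y = 0.0046−0.0360z; -0.5773x+-0.3763y = 0.0067−0.0572z
Cramer: x(z) = -0.0099+0.0811z;  y(z) = -0.0027+0.0277z
into |P−O₁|² = l²: 1.0073z² + 0.2808z + -0.1896 = 0;  Δ = 0.8430;  z = -0.5951 or 0.3163 → z<0 root = -0.5951
x = -0.0581, y = -0.0192

(-0.0581, -0.0192, -0.5951)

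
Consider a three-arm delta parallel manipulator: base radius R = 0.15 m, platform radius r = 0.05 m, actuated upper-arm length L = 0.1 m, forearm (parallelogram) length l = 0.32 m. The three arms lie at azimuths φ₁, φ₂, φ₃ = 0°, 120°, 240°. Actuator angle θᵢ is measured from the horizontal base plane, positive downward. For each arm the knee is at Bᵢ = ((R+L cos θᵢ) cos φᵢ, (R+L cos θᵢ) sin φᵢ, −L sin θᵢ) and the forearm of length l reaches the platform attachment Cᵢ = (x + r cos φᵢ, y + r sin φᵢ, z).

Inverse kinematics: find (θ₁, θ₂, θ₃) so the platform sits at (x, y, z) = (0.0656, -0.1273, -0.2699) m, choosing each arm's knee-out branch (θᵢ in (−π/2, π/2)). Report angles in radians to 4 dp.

rotate P by −φ1: (0.0656, -0.1273, -0.2699)
  A cos θ + B sin θ = C:  0.0344·cos θ + -0.2699·sin θ = 0.0108
  γ=atan2(-0.2699,0.0344)=-1.4440;  ψ=arccos(0.0398)=1.5310;  θ1=γ+ψ≈0.0870
φ2=120.0° → target in arm frame (-0.1430, 0.0068)
  A cos θ + B sin θ = C:  0.2430·cos θ + -0.2699·sin θ = -0.1978
  θ2 = atan2(B,A) + arccos(C/0.3632) = 1.3091
arm 3 (φ=240.0°): x'=0.0774, y'=0.1205
  A=0.0226, B=-0.2699, C=(l²−L²−A²−y'²−z²)/(2L)=0.0227
  θ3 = atan2(B,A) + arccos(C/0.2708) = -0.0004

θ₁ = 0.0870, θ₂ = 1.3091, θ₃ = -0.0004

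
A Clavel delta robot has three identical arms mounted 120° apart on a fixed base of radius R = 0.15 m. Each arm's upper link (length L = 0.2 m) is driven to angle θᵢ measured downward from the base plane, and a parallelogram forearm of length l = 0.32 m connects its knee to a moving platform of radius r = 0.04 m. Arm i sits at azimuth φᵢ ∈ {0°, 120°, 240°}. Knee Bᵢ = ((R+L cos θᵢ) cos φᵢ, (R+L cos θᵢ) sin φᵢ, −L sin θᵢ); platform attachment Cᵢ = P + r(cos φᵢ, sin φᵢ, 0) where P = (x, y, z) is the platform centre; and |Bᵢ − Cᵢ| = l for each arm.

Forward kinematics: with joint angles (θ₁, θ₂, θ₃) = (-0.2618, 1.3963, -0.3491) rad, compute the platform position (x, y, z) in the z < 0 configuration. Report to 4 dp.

centre 1 = (0.3032·cos0.0°, 0.3032·sin0.0°, 0.0518) = (0.3032, 0.0000, 0.0518)
centre 2 = (0.1447·cos120.0°, 0.1447·sin120.0°, -0.1970) = (-0.0724, 0.1253, -0.1970)
centre 3 = (0.2979·cos240.0°, 0.2979·sin240.0°, 0.0684) = (-0.1490, -0.2580, 0.0684)
eliminate P² terms by subtracting sphere 1 from 2 and 3
linear system: -0.7511x+0.2507y = -0.0349−-0.4975z; -0.9043x+-0.5160y = -0.0012−0.0333z
det = 0.6143;  x = 0.0298+-0.4043z,  y = -0.0499+0.7730z
into |P−centre ₁|² = l²: 1.7611z² + 0.0404z + -0.0225 = 0;  Δ = 0.1599;  z = -0.1250 or 0.1021 → z<0 root = -0.1250
x = 0.0803, y = -0.1465

(0.0803, -0.1465, -0.1250)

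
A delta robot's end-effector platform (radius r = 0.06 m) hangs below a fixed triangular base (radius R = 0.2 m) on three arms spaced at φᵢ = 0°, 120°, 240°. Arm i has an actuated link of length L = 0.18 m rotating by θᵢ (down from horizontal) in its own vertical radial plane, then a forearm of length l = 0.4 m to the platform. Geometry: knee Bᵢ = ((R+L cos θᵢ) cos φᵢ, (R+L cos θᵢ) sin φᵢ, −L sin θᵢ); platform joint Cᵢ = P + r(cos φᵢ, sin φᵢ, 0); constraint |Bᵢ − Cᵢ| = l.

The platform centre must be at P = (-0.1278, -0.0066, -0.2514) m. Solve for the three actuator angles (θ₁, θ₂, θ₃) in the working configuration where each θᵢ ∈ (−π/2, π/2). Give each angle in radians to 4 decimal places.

rotate P by −φ1: (-0.1278, -0.0066, -0.2514)
  A cos θ + B sin θ = C:  0.2678·cos θ + -0.2514·sin θ = -0.0205
  γ=atan2(-0.2514,0.2678)=-0.7538;  ψ=arccos(-0.0557)=1.6265;  θ1=γ+ψ≈0.8727
rotate P by −φ2: (0.0582, 0.1140, -0.2514)
  e−x'=0.0818;  (l²−L²−(e−x')²−y'²−z²)/2L = 0.1242
  θ2 = atan2(B,A) + arccos(C/0.2644) = -0.1744
rotate P by −φ3: (0.0696, -0.1074, -0.2514)
  A cos θ + B sin θ = C:  0.0704·cos θ + -0.2514·sin θ = 0.1331
  θ3 = atan2(B,A) + arccos(C/0.2611) = -0.2620

θ₁ = 0.8727, θ₂ = -0.1744, θ₃ = -0.2620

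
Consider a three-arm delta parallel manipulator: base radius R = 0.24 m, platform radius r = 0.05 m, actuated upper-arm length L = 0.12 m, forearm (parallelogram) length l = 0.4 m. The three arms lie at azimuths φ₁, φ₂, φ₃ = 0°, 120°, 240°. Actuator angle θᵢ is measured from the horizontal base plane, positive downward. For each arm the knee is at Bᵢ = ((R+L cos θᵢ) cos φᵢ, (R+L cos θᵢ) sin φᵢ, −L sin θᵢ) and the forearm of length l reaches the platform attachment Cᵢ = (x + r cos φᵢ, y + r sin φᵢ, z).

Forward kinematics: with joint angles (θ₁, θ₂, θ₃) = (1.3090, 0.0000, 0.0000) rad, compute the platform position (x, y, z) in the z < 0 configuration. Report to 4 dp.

φ1=0.0°: virtual centre (0.2211, 0.0000, -0.1159), radius l
φ2=120.0°: virtual centre (-0.1550, 0.2685, 0.0000), radius l
arm 3 at φ=240.0°: e+L cos θ3 = 0.3100;  centre 3 = (-0.1550, -0.2685, 0.0000)
subtract pairs → two planes through P
plane₁₂: -0.7521x+0.5369y+0.2318z = 0.0338
Cramer: x(z) = -0.0449+0.3082z;  y(z) = 0.0000-0.0000z
quadratic in z: (1.0950)z²+(0.0678)z+(-0.0758)=0, √Δ=0.5802 → z ∈ {-0.2959, 0.2340}; z = -0.2959 (taking z<0)
x = -0.1361, y = 0.0000

(-0.1361, 0.0000, -0.2959)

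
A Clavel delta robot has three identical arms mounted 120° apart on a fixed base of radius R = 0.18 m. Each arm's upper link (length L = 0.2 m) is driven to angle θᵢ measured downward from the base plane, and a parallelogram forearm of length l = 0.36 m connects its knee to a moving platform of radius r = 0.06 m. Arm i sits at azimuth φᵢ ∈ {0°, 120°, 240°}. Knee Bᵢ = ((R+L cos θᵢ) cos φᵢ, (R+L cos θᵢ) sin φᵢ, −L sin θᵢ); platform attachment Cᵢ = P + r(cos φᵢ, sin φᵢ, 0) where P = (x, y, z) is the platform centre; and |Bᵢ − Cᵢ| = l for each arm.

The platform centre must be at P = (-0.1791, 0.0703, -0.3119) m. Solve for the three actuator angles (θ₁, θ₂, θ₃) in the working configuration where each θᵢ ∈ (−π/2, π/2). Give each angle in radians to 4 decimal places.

arm 1 (φ=0.0°): x'=-0.1791, y'=0.0703
  A cos θ + B sin θ = C:  0.2991·cos θ + -0.3119·sin θ = -0.2552
  γ=atan2(-0.3119,0.2991)=-0.8063;  ψ=arccos(-0.5906)=2.2026;  θ1=γ+ψ≈1.3962
φ2=120.0° → target in arm frame (0.1504, 0.1200)
  A=-0.0304, B=-0.3119, C=(l²−L²−A²−y'²−z²)/(2L)=-0.0575
  γ=atan2(-0.3119,-0.0304)=-1.6681;  ψ=arccos(-0.1835)=1.7553;  θ2=γ+ψ≈0.0872
rotate P by −φ3: (0.0287, -0.1903, -0.3119)
  A=0.0913, B=-0.3119, C=(l²−L²−A²−y'²−z²)/(2L)=-0.1306
  θ3 = atan2(B,A) + arccos(C/0.3250) = 0.6982

θ₁ = 1.3962, θ₂ = 0.0872, θ₃ = 0.6982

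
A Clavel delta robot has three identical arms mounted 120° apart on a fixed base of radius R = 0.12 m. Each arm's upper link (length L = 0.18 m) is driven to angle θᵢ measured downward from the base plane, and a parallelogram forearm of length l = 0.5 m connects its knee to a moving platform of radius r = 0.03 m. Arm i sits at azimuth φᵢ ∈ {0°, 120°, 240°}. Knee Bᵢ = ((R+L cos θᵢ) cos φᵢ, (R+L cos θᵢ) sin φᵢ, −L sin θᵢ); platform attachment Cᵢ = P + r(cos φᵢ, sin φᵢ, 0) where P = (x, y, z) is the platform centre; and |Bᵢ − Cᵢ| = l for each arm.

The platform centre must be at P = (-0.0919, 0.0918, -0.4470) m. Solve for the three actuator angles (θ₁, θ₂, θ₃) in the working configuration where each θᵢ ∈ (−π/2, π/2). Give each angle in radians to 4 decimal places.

θ₁ = 0.5235, θ₂ = -0.1747, θ₃ = 0.3489

φ1=0.0° → target in arm frame (-0.0919, 0.0918)
  A cos θ + B sin θ = C:  0.1819·cos θ + -0.4470·sin θ = -0.0659
  θ1 = atan2(B,A) + arccos(C/0.4826) = 0.5235
rotate P by −φ2: (0.1255, 0.0337, -0.4470)
  A=-0.0355, B=-0.4470, C=(l²−L²−A²−y'²−z²)/(2L)=0.0428
  γ=atan2(-0.4470,-0.0355)=-1.6499;  ψ=arccos(0.0954)=1.4753;  θ2=γ+ψ≈-0.1747
arm 3 (φ=240.0°): x'=-0.0336, y'=-0.1255
  A cos θ + B sin θ = C:  0.1236·cos θ + -0.4470·sin θ = -0.0367
  √(A²+B²)=0.4638;  θ3 = -1.3011+1.6501 ≈ 0.3489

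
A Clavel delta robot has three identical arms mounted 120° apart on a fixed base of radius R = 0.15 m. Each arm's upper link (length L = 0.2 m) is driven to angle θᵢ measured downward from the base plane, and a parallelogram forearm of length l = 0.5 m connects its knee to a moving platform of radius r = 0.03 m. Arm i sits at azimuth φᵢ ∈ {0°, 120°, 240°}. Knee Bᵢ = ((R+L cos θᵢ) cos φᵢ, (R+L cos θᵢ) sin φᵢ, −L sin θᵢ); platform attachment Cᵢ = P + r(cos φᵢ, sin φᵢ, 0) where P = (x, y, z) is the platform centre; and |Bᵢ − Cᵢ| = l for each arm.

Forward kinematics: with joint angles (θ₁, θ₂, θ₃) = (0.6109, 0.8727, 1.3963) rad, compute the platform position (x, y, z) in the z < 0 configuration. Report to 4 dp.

φ1=0.0°: virtual centre (0.2838, 0.0000, -0.1147), radius l
φ2=120.0°: virtual centre (-0.1243, 0.2153, -0.1532), radius l
O3 = (0.1547·cos240.0°, 0.1547·sin240.0°, -0.1970) = (-0.0774, -0.1340, -0.1970)
subtract pairs → two planes through P
plane₁₂: -0.8162x+0.4305y+-0.0770z = -0.0085
det = 0.5297;  x = 0.0295+-0.1726z,  y = 0.0362+-0.1485z
into |P−O₁|² = l²: 1.0518z² + 0.3065z + -0.1708 = 0;  Δ = 0.8127;  z = -0.5742 or 0.2828 → z<0 root = -0.5742
x = 0.1286, y = 0.1214

(0.1286, 0.1214, -0.5742)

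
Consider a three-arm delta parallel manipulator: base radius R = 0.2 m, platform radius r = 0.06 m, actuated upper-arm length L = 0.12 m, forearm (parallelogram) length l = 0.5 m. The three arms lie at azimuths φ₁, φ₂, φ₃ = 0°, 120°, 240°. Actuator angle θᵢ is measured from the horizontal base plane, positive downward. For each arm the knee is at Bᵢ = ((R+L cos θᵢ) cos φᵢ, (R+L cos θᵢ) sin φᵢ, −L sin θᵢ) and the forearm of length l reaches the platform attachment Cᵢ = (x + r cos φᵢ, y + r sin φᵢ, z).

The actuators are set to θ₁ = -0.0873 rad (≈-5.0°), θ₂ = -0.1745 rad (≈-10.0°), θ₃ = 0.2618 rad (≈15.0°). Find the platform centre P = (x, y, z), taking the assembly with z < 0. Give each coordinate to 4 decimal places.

(0.0181, 0.0502, -0.4245)

centre 1 = (0.2595·cos0.0°, 0.2595·sin0.0°, 0.0105) = (0.2595, 0.0000, 0.0105)
centre 2 = (0.2582·cos120.0°, 0.2582·sin120.0°, 0.0208) = (-0.1291, 0.2236, 0.0208)
arm 3 at φ=240.0°: ρ3 = 0.2559;  centre 3 = (-0.1280, -0.2216, -0.0311)
eliminate P² terms by subtracting sphere 1 from 2 and 3
[-0.7773 0.4472 0.0207]·P = -0.0004;  [-0.7750 -0.4433 -0.0830]·P = -0.0010
det = 0.6911;  x = 0.0009+-0.0404z,  y = 0.0007+-0.1167z
into |P−centre ₁|² = l²: 1.0152z² + -0.0002z + -0.1830 = 0;  Δ = 0.7431;  z = -0.4245 or 0.4246 → z<0 root = -0.4245
x = 0.0181, y = 0.0502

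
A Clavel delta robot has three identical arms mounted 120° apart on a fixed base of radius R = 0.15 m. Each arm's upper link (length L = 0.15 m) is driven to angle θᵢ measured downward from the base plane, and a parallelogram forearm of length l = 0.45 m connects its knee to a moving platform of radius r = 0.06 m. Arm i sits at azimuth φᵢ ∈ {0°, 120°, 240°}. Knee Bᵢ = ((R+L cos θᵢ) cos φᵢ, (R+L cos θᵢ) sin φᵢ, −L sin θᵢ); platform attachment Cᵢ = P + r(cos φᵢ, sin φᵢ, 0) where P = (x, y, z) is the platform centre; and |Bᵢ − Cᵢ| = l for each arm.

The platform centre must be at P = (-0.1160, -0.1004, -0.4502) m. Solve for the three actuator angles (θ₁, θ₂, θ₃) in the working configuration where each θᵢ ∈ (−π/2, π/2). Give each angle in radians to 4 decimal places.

rotate P by −φ1: (-0.1160, -0.1004, -0.4502)
  A cos θ + B sin θ = C:  0.2060·cos θ + -0.4502·sin θ = -0.2507
  √(A²+B²)=0.4951;  θ1 = -1.1417+2.1017 ≈ 0.9600
rotate P by −φ2: (-0.0289, 0.1507, -0.4502)
  e−x'=0.1189;  (l²−L²−(e−x')²−y'²−z²)/2L = -0.1984
  θ2 = atan2(B,A) + arccos(C/0.4656) = 0.6985
φ3=240.0° → target in arm frame (0.1449, -0.0503)
  A=-0.0549, B=-0.4502, C=(l²−L²−A²−y'²−z²)/(2L)=-0.0941
  θ3 = atan2(B,A) + arccos(C/0.4535) = 0.0875

θ₁ = 0.9600, θ₂ = 0.6985, θ₃ = 0.0875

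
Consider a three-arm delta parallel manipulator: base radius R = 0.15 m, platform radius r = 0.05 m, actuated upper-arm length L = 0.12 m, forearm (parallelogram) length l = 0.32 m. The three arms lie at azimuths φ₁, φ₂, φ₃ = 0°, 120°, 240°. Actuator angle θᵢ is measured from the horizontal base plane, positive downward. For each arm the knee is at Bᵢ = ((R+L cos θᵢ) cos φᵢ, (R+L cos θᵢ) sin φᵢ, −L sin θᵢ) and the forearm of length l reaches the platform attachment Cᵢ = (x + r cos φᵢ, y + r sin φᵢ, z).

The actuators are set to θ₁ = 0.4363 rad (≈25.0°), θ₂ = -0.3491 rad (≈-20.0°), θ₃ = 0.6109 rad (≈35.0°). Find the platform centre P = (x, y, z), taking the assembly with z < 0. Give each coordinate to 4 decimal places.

(-0.0270, 0.0811, -0.2513)

O1 = (0.2088·cos0.0°, 0.2088·sin0.0°, -0.0507) = (0.2088, 0.0000, -0.0507)
O2 = (0.2128·cos120.0°, 0.2128·sin120.0°, 0.0410) = (-0.1064, 0.1843, 0.0410)
O3 = (0.1983·cos240.0°, 0.1983·sin240.0°, -0.0688) = (-0.0991, -0.1717, -0.0688)
subtract pairs → two planes through P
plane₁₂: -0.6303x+0.3685y+0.1835z = 0.0008
Cramer: x(z) = 0.0011+0.1120z;  y(z) = 0.0041-0.3064z
quadratic in z: (1.1064)z²+(0.0524)z+(-0.0567)=0, √Δ=0.5037 → z ∈ {-0.2513, 0.2039}; z = -0.2513 (taking z<0)
x = -0.0270, y = 0.0811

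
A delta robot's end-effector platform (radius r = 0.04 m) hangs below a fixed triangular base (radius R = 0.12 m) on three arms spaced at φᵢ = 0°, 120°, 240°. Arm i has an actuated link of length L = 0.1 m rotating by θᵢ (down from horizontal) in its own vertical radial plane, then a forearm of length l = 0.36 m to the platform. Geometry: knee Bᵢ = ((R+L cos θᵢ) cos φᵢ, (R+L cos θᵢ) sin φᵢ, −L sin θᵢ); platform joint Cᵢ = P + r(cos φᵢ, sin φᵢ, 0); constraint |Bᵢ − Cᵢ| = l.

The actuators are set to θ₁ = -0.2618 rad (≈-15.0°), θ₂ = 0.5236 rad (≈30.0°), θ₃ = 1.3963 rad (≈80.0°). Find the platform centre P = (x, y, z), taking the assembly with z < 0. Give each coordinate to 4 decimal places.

(0.1589, 0.1150, -0.3148)

φ1=0.0°: virtual centre (0.1766, 0.0000, 0.0259), radius l
arm 2 at φ=120.0°: e+L cos θ2 = 0.1666;  S2 = (-0.0833, 0.1443, -0.0500)
S3 = (0.0974·cos240.0°, 0.0974·sin240.0°, -0.0985) = (-0.0487, -0.0843, -0.0985)
subtract pairs → two planes through P
linear system: -0.5198x+0.2886y = -0.0016−-0.1518z; -0.4505x+-0.1686y = -0.0127−-0.2487z
Cramer: x(z) = 0.0180-0.4473z;  y(z) = 0.0270-0.2798z
sphere 1 gives Az²+Bz+C=0 with A=1.2784, B=0.0750, C=-0.1031;  B²−4AC=0.5327;  roots -0.3148, 0.2561;  negative root z = -0.3148
x = 0.1589, y = 0.1150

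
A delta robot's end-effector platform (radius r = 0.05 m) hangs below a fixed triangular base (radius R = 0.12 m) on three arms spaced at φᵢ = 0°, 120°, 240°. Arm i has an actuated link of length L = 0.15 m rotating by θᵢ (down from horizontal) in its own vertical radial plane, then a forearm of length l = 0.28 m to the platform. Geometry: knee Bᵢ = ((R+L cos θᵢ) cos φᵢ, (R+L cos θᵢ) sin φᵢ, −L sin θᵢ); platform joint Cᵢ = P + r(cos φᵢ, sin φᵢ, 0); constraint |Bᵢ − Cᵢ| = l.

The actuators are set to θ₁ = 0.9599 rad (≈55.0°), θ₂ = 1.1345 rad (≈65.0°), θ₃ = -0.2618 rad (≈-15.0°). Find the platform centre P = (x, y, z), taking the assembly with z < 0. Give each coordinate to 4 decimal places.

(-0.0553, -0.1467, -0.2334)

O1 = (0.1560·cos0.0°, 0.1560·sin0.0°, -0.1229) = (0.1560, 0.0000, -0.1229)
O2 = (0.1334·cos120.0°, 0.1334·sin120.0°, -0.1359) = (-0.0667, 0.1155, -0.1359)
O3 = (0.2149·cos240.0°, 0.2149·sin240.0°, 0.0388) = (-0.1074, -0.1861, 0.0388)
eliminate P² terms by subtracting sphere 1 from 2 and 3
[-0.4455 0.2310 -0.0262]·P = -0.0032;  [-0.5270 -0.3722 0.3234]·P = 0.0082
det = 0.2876;  x = -0.0025+0.2260z,  y = -0.0186+0.5489z
sphere 1 gives Az²+Bz+C=0 with A=1.3524, B=0.1537, C=-0.0378;  B²−4AC=0.2282;  roots -0.2334, 0.1198;  negative root z = -0.2334
x = -0.0553, y = -0.1467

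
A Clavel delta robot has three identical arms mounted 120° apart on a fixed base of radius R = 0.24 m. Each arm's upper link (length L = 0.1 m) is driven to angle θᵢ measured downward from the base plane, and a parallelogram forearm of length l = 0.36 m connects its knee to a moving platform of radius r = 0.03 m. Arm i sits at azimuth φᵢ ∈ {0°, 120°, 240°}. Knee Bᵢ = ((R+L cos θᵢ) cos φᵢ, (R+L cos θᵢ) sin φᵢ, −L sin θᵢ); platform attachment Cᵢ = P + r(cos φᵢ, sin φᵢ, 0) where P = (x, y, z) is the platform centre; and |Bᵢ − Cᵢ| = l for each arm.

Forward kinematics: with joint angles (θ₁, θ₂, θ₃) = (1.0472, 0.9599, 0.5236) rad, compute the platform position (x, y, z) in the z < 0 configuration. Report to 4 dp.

arm 1 at φ=0.0°: (R−r)+L cos θ1 = 0.2600;  S1 = (0.2600, 0.0000, -0.0866)
φ2=120.0°: virtual centre (-0.1337, 0.2315, -0.0819), radius l
arm 3 at φ=240.0°: (R−r)+L cos θ3 = 0.2966;  S3 = (-0.1483, -0.2569, -0.0500)
subtract pairs → two planes through P
linear system: -0.7874x+0.4631y = 0.0031−0.0094z; -0.8166x+-0.5137y = 0.0154−0.0732z
det = 0.7826;  x = -0.0111+0.0495z,  y = -0.0122+0.0639z
into |P−S₁|² = l²: 1.0065z² + 0.1448z + -0.0484 = 0;  Δ = 0.2160;  z = -0.3028 or 0.1589 → z<0 root = -0.3028
x = -0.0261, y = -0.0316

(-0.0261, -0.0316, -0.3028)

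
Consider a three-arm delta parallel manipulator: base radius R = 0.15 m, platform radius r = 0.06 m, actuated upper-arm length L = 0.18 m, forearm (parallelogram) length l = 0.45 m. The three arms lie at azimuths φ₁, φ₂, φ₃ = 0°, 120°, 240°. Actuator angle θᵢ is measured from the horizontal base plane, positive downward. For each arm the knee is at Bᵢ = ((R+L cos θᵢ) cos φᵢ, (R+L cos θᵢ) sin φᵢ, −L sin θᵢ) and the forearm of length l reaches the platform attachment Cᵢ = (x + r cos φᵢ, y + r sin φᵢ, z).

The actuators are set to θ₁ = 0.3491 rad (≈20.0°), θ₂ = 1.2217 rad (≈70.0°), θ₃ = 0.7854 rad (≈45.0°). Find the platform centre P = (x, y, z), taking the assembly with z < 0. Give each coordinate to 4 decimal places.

(0.1470, -0.0974, -0.4863)

φ1=0.0°: virtual centre (0.2591, 0.0000, -0.0616), radius l
arm 2 at φ=120.0°: (R−r)+L cos θ2 = 0.1516;  O2 = (-0.0758, 0.1313, -0.1691)
φ3=240.0°: virtual centre (-0.1086, -0.1882, -0.1273), radius l
subtract pairs → two planes through P
plane₁₂: -0.6699x+0.2625y+-0.2151z = -0.0194
Cramer: x(z) = 0.0208-0.2594z;  y(z) = -0.0207+0.1577z
into |P−O₁|² = l²: 1.0922z² + 0.2403z + -0.1415 = 0;  Δ = 0.6758;  z = -0.4863 or 0.2664 → z<0 root = -0.4863
x = 0.1470, y = -0.0974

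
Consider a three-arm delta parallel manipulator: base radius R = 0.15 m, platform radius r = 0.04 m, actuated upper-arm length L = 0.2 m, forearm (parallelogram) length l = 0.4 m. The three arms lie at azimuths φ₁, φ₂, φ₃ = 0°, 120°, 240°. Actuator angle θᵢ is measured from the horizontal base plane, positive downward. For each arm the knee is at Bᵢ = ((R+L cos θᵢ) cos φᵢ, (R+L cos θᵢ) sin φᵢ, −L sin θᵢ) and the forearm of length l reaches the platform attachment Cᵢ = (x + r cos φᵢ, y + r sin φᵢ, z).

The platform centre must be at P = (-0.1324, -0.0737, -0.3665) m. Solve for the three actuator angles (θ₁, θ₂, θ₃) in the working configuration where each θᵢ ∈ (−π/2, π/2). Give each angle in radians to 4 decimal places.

θ₁ = 1.0474, θ₂ = 0.6111, θ₃ = 0.0874

φ1=0.0° → target in arm frame (-0.1324, -0.0737)
  A cos θ + B sin θ = C:  0.2424·cos θ + -0.3665·sin θ = -0.1963
  γ=atan2(-0.3665,0.2424)=-0.9865;  ψ=arccos(-0.4467)=2.0339;  θ1=γ+ψ≈1.0474
rotate P by −φ2: (0.0024, 0.1515, -0.3665)
  e−x'=0.1076;  (l²−L²−(e−x')²−y'²−z²)/2L = -0.1222
  √(A²+B²)=0.3820;  θ2 = -1.2852+1.8963 ≈ 0.6111
φ3=240.0° → target in arm frame (0.1300, -0.0778)
  e−x'=-0.0200;  (l²−L²−(e−x')²−y'²−z²)/2L = -0.0519
  γ=atan2(-0.3665,-0.0200)=-1.6254;  ψ=arccos(-0.1415)=1.7128;  θ3=γ+ψ≈0.0874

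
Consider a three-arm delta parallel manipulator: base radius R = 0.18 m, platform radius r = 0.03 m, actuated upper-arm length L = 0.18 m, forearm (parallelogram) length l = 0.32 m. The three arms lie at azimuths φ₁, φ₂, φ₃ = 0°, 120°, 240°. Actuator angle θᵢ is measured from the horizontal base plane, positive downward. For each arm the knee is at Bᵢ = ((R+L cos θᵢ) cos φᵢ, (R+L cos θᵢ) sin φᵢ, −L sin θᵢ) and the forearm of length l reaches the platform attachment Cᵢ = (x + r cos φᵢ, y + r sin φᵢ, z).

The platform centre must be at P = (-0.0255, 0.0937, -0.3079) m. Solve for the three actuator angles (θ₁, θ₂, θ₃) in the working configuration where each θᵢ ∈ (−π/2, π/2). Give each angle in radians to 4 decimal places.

θ₁ = 1.0470, θ₂ = 0.4365, θ₃ = 1.2216

φ1=0.0° → target in arm frame (-0.0255, 0.0937)
  A cos θ + B sin θ = C:  0.1755·cos θ + -0.3079·sin θ = -0.1788
  θ1 = atan2(B,A) + arccos(C/0.3544) = 1.0470
rotate P by −φ2: (0.0939, -0.0248, -0.3079)
  A=0.0561, B=-0.3079, C=(l²−L²−A²−y'²−z²)/(2L)=-0.0793
  γ=atan2(-0.3079,0.0561)=-1.3906;  ψ=arccos(-0.2535)=1.8271;  θ2=γ+ψ≈0.4365
rotate P by −φ3: (-0.0684, -0.0689, -0.3079)
  e−x'=0.2184;  (l²−L²−(e−x')²−y'²−z²)/2L = -0.2146
  √(A²+B²)=0.3775;  θ3 = -0.9538+2.1754 ≈ 1.2216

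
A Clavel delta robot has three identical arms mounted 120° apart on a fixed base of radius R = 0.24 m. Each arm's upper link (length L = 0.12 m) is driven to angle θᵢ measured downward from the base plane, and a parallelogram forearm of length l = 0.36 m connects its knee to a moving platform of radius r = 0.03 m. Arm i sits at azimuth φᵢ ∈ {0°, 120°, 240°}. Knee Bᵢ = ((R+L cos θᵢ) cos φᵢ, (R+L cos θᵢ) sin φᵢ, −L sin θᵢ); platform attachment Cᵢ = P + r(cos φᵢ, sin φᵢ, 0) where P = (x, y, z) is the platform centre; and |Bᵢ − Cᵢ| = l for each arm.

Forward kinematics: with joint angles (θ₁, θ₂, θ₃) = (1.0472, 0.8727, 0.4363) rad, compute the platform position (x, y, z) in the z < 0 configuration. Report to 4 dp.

(-0.0376, -0.0341, -0.2879)

φ1=0.0°: virtual centre (0.2700, 0.0000, -0.1039), radius l
φ2=120.0°: virtual centre (-0.1436, 0.2487, -0.0919), radius l
centre 3 = (0.3188·cos240.0°, 0.3188·sin240.0°, -0.0507) = (-0.1594, -0.2761, -0.0507)
subtract pairs → two planes through P
[-0.8271 0.4973 0.0240]·P = 0.0072;  [-0.8588 -0.5521 0.1064]·P = 0.0205
Cramer: x(z) = -0.0160+0.0749z;  y(z) = -0.0122+0.0763z
sphere 1 gives Az²+Bz+C=0 with A=1.0114, B=0.1632, C=-0.0368;  B²−4AC=0.1757;  roots -0.2879, 0.1265;  negative root z = -0.2879
x = -0.0376, y = -0.0341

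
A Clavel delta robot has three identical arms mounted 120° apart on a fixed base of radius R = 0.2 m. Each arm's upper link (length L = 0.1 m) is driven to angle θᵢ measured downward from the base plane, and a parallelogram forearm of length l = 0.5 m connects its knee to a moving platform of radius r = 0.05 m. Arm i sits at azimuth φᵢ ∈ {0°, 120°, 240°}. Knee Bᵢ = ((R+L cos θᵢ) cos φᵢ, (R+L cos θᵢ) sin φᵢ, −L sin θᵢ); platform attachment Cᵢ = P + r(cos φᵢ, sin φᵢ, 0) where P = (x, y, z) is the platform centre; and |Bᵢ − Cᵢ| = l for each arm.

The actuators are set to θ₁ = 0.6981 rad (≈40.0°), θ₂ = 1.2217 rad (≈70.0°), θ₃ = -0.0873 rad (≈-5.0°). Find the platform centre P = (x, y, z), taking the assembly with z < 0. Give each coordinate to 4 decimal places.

(-0.0133, -0.1547, -0.4748)

arm 1 at φ=0.0°: ρ1 = 0.2266;  O1 = (0.2266, 0.0000, -0.0643)
arm 2 at φ=120.0°: ρ2 = 0.1842;  O2 = (-0.0921, 0.1595, -0.0940)
O3 = (0.2496·cos240.0°, 0.2496·sin240.0°, 0.0087) = (-0.1248, -0.2162, 0.0087)
subtract pairs → two planes through P
plane₁₂: -0.6374x+0.3191y+-0.0594z = -0.0127
det = 0.4998;  x = 0.0066+0.0418z,  y = -0.0267+0.2697z
quadratic in z: (1.0745)z²+(0.0958)z+(-0.1968)=0, √Δ=0.9245 → z ∈ {-0.4748, 0.3857}; z = -0.4748 (taking z<0)
x = -0.0133, y = -0.1547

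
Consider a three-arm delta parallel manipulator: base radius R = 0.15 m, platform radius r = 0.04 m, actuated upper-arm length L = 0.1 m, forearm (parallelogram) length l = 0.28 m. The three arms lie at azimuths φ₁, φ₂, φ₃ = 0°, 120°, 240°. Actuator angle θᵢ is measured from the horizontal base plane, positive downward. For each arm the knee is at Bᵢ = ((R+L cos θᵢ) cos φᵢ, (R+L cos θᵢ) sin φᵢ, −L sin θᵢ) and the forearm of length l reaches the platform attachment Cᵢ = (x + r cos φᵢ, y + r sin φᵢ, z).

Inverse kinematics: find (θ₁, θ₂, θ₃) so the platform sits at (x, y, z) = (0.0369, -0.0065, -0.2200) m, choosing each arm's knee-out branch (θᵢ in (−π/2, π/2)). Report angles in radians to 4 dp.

arm 1 (φ=0.0°): x'=0.0369, y'=-0.0065
  A=0.0731, B=-0.2200, C=(l²−L²−A²−y'²−z²)/(2L)=0.0731
  γ=atan2(-0.2200,0.0731)=-1.2500;  ψ=arccos(0.3152)=1.2501;  θ1=γ+ψ≈0.0001
φ2=120.0° → target in arm frame (-0.0241, -0.0287)
  e−x'=0.1341;  (l²−L²−(e−x')²−y'²−z²)/2L = 0.0060
  √(A²+B²)=0.2576;  θ2 = -1.0235+1.5475 ≈ 0.5241
arm 3 (φ=240.0°): x'=-0.0128, y'=0.0352
  e−x'=0.1228;  (l²−L²−(e−x')²−y'²−z²)/2L = 0.0184
  γ=atan2(-0.2200,0.1228)=-1.0616;  ψ=arccos(0.0729)=1.4978;  θ3=γ+ψ≈0.4362

θ₁ = 0.0001, θ₂ = 0.5241, θ₃ = 0.4362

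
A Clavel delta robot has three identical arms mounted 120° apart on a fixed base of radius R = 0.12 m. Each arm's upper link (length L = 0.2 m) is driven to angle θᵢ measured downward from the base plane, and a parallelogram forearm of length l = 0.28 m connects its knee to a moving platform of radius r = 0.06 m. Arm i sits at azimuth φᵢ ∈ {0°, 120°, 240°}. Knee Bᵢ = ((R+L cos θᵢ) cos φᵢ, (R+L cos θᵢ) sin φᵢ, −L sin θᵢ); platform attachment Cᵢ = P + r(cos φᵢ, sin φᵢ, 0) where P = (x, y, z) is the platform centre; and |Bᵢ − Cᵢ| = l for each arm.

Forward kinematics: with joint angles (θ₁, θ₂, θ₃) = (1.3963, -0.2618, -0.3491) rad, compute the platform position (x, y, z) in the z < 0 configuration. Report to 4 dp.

O1 = (0.0947·cos0.0°, 0.0947·sin0.0°, -0.1970) = (0.0947, 0.0000, -0.1970)
O2 = (0.2532·cos120.0°, 0.2532·sin120.0°, 0.0518) = (-0.1266, 0.2193, 0.0518)
O3 = (0.2479·cos240.0°, 0.2479·sin240.0°, 0.0684) = (-0.1240, -0.2147, 0.0684)
|O₂|²−|O₁|² = 0.0190;  |O₃|²−|O₁|² = 0.0184
[-0.4426 0.4385 0.4975]·P = 0.0190;  [-0.4374 -0.4294 0.5307]·P = 0.0184
Cramer: x(z) = -0.0425+1.1689z;  y(z) = 0.0005+0.0454z
into |P−O₁|² = l²: 2.3683z² + 0.0732z + -0.0208 = 0;  Δ = 0.2022;  z = -0.1104 or 0.0795 → z<0 root = -0.1104
x = -0.1715, y = -0.0045

(-0.1715, -0.0045, -0.1104)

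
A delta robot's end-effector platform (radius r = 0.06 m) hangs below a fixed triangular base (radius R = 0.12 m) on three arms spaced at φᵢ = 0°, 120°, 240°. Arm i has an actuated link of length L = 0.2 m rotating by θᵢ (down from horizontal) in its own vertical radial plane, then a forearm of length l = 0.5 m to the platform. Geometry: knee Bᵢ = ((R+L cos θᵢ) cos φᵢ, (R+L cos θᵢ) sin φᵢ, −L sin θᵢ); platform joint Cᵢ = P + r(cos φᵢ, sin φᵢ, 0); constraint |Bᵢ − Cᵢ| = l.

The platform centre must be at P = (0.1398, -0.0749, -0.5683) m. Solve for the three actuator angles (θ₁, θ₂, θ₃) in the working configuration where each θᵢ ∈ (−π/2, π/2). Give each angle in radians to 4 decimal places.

θ₁ = 0.4360, θ₂ = 1.0471, θ₃ = 0.7853

φ1=0.0° → target in arm frame (0.1398, -0.0749)
  e−x'=-0.0798;  (l²−L²−(e−x')²−y'²−z²)/2L = -0.3124
  θ1 = atan2(B,A) + arccos(C/0.5739) = 0.4360
arm 2 (φ=120.0°): x'=-0.1348, y'=-0.0836
  A=0.1948, B=-0.5683, C=(l²−L²−A²−y'²−z²)/(2L)=-0.3947
  γ=atan2(-0.5683,0.1948)=-1.2406;  ψ=arccos(-0.6571)=2.2877;  θ2=γ+ψ≈1.0471
arm 3 (φ=240.0°): x'=-0.0050, y'=0.1585
  A=0.0650, B=-0.5683, C=(l²−L²−A²−y'²−z²)/(2L)=-0.3558
  θ3 = atan2(B,A) + arccos(C/0.5720) = 0.7853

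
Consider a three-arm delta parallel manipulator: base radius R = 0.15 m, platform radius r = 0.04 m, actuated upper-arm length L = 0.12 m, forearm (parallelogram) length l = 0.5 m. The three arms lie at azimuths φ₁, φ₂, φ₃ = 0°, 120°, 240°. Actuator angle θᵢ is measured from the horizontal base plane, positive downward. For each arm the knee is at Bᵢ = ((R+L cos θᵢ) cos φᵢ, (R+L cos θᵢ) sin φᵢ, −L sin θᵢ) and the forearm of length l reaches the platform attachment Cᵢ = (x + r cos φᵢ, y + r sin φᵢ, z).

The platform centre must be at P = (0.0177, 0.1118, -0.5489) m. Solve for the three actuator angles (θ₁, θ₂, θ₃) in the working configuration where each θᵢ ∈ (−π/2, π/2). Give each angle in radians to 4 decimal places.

θ₁ = 0.8730, θ₂ = 0.6110, θ₃ = 1.3090

φ1=0.0° → target in arm frame (0.0177, 0.1118)
  A cos θ + B sin θ = C:  0.0923·cos θ + -0.5489·sin θ = -0.3613
  θ1 = atan2(B,A) + arccos(C/0.5566) = 0.8730
arm 2 (φ=120.0°): x'=0.0880, y'=-0.0712
  A=0.0220, B=-0.5489, C=(l²−L²−A²−y'²−z²)/(2L)=-0.2969
  γ=atan2(-0.5489,0.0220)=-1.5307;  ψ=arccos(-0.5404)=2.1417;  θ2=γ+ψ≈0.6110
φ3=240.0° → target in arm frame (-0.1057, -0.0406)
  e−x'=0.2157;  (l²−L²−(e−x')²−y'²−z²)/2L = -0.4744
  √(A²+B²)=0.5898;  θ3 = -1.1964+2.5054 ≈ 1.3090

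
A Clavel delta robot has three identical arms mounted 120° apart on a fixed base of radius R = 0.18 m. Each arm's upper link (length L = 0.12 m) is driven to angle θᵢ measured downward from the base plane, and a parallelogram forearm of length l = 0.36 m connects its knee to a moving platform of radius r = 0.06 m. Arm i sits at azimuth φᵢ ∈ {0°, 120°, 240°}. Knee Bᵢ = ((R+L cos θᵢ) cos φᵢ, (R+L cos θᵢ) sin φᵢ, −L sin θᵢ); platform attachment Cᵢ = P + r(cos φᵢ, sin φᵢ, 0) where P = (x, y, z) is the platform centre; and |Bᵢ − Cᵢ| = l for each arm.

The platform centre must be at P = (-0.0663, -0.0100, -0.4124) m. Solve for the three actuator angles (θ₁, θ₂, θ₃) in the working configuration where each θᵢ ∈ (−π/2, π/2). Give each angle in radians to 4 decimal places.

θ₁ = 1.3958, θ₂ = 0.9594, θ₃ = 0.8724

φ1=0.0° → target in arm frame (-0.0663, -0.0100)
  e−x'=0.1863;  (l²−L²−(e−x')²−y'²−z²)/2L = -0.3737
  √(A²+B²)=0.4525;  θ1 = -1.1465+2.5423 ≈ 1.3958
rotate P by −φ2: (0.0245, 0.0624, -0.4124)
  A cos θ + B sin θ = C:  0.0955·cos θ + -0.4124·sin θ = -0.2829
  √(A²+B²)=0.4233;  θ2 = -1.3432+2.3027 ≈ 0.9594
arm 3 (φ=240.0°): x'=0.0418, y'=-0.0524
  A=0.0782, B=-0.4124, C=(l²−L²−A²−y'²−z²)/(2L)=-0.2656
  √(A²+B²)=0.4197;  θ3 = -1.3834+2.2558 ≈ 0.8724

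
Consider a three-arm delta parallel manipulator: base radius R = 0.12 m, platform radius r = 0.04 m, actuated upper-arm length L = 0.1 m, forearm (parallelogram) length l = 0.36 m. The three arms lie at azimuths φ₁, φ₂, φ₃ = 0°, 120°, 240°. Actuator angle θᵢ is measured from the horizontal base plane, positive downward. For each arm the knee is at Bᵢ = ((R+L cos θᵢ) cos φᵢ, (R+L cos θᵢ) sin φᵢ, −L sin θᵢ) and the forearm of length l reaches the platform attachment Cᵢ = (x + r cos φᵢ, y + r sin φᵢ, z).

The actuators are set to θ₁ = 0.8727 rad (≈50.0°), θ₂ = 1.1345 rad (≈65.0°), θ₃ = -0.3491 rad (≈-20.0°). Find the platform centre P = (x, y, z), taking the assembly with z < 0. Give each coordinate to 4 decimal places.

(-0.0560, -0.1682, -0.3240)

φ1=0.0°: virtual centre (0.1443, 0.0000, -0.0766), radius l
O2 = (0.1223·cos120.0°, 0.1223·sin120.0°, -0.0906) = (-0.0611, 0.1059, -0.0906)
arm 3 at φ=240.0°: e+L cos θ3 = 0.1740;  O3 = (-0.0870, -0.1507, 0.0342)
eliminate P² terms by subtracting sphere 1 from 2 and 3
plane₁₂: -0.4108x+0.2118y+-0.0281z = -0.0035
det = 0.2217;  x = 0.0003+0.1735z,  y = -0.0162+0.4691z
into |P−O₁|² = l²: 1.2502z² + 0.0881z + -0.1027 = 0;  Δ = 0.5215;  z = -0.3240 or 0.2536 → z<0 root = -0.3240
x = -0.0560, y = -0.1682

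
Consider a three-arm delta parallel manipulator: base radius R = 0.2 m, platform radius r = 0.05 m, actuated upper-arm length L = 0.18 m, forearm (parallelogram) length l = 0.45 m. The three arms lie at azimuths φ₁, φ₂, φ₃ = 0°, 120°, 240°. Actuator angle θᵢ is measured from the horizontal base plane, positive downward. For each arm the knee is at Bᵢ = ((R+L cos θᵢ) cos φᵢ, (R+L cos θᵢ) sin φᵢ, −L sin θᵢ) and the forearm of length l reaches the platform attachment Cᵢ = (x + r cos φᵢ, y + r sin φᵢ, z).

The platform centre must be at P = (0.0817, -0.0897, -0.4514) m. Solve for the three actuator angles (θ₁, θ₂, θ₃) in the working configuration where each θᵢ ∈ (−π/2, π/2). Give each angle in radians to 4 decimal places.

θ₁ = 0.4362, θ₂ = 1.1346, θ₃ = 0.6108

rotate P by −φ1: (0.0817, -0.0897, -0.4514)
  A cos θ + B sin θ = C:  0.0683·cos θ + -0.4514·sin θ = -0.1288
  √(A²+B²)=0.4565;  θ1 = -1.4206+1.8568 ≈ 0.4362
arm 2 (φ=120.0°): x'=-0.1185, y'=-0.0259
  A=0.2685, B=-0.4514, C=(l²−L²−A²−y'²−z²)/(2L)=-0.2957
  γ=atan2(-0.4514,0.2685)=-1.0341;  ψ=arccos(-0.5629)=2.1687;  θ2=γ+ψ≈1.1346
rotate P by −φ3: (0.0368, 0.1156, -0.4514)
  A cos θ + B sin θ = C:  0.1132·cos θ + -0.4514·sin θ = -0.1662
  γ=atan2(-0.4514,0.1132)=-1.3252;  ψ=arccos(-0.3571)=1.9360;  θ3=γ+ψ≈0.6108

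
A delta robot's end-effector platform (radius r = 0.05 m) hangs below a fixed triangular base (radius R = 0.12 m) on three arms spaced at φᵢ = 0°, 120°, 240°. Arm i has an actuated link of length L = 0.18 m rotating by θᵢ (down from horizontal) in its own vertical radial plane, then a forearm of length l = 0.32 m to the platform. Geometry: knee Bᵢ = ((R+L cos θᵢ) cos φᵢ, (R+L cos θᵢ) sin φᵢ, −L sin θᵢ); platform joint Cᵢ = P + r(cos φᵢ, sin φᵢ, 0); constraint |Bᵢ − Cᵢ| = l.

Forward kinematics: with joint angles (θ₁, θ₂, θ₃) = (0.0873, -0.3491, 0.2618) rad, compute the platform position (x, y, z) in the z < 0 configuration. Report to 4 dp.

(-0.0110, 0.0497, -0.1950)

S1 = (0.2493·cos0.0°, 0.2493·sin0.0°, -0.0157) = (0.2493, 0.0000, -0.0157)
S2 = (0.2391·cos120.0°, 0.2391·sin120.0°, 0.0616) = (-0.1196, 0.2071, 0.0616)
φ3=240.0°: virtual centre (-0.1219, -0.2112, -0.0466), radius l
|S₂|²−|S₁|² = -0.0014;  |S₃|²−|S₁|² = -0.0008
[-0.7378 0.4142 0.1545]·P = -0.0014;  [-0.7425 -0.4224 -0.0618]·P = -0.0008
det = 0.6192;  x = 0.0015+0.0641z,  y = -0.0008+-0.2589z
sphere 1 gives Az²+Bz+C=0 with A=1.0711, B=0.0000, C=-0.0407;  B²−4AC=0.1745;  roots -0.1950, 0.1950;  negative root z = -0.1950
x = -0.0110, y = 0.0497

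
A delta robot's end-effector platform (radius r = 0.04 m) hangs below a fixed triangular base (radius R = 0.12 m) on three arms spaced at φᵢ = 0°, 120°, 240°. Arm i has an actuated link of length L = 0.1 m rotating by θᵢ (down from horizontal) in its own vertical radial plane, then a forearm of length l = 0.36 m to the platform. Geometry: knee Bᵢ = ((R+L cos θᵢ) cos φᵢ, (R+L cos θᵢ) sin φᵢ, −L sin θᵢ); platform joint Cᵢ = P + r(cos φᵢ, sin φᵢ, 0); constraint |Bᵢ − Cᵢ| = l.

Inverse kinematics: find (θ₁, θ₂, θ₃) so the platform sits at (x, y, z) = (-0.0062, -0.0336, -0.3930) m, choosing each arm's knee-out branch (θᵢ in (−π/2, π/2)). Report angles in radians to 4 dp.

θ₁ = 0.7857, θ₂ = 0.8725, θ₃ = 0.6110

φ1=0.0° → target in arm frame (-0.0062, -0.0336)
  A=0.0862, B=-0.3930, C=(l²−L²−A²−y'²−z²)/(2L)=-0.2170
  √(A²+B²)=0.4023;  θ1 = -1.3549+2.1406 ≈ 0.7857
rotate P by −φ2: (-0.0260, 0.0222, -0.3930)
  A=0.1060, B=-0.3930, C=(l²−L²−A²−y'²−z²)/(2L)=-0.2329
  √(A²+B²)=0.4070;  θ2 = -1.3073+2.1799 ≈ 0.8725
φ3=240.0° → target in arm frame (0.0322, 0.0114)
  e−x'=0.0478;  (l²−L²−(e−x')²−y'²−z²)/2L = -0.1863
  √(A²+B²)=0.3959;  θ3 = -1.4498+2.0608 ≈ 0.6110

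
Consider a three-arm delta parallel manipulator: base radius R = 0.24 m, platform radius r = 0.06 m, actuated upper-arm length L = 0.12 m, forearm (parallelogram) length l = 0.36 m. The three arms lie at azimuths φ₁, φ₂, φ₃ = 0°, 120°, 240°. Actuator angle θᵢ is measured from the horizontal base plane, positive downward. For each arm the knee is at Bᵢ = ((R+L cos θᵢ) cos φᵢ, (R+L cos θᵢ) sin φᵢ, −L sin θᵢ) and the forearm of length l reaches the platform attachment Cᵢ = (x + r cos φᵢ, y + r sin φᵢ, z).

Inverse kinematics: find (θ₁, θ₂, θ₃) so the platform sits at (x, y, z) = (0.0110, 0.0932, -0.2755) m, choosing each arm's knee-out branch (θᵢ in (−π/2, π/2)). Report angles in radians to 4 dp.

arm 1 (φ=0.0°): x'=0.0110, y'=0.0932
  A cos θ + B sin θ = C:  0.1690·cos θ + -0.2755·sin θ = 0.0086
  √(A²+B²)=0.3232;  θ1 = -1.0206+1.5443 ≈ 0.5238
φ2=120.0° → target in arm frame (0.0752, -0.0561)
  e−x'=0.1048;  (l²−L²−(e−x')²−y'²−z²)/2L = 0.1049
  γ=atan2(-0.2755,0.1048)=-1.2073;  ψ=arccos(0.3558)=1.2070;  θ2=γ+ψ≈-0.0003
φ3=240.0° → target in arm frame (-0.0862, -0.0371)
  A=0.2662, B=-0.2755, C=(l²−L²−A²−y'²−z²)/(2L)=-0.1373
  γ=atan2(-0.2755,0.2662)=-0.8025;  ψ=arccos(-0.3583)=1.9372;  θ3=γ+ψ≈1.1347

θ₁ = 0.5238, θ₂ = -0.0003, θ₃ = 1.1347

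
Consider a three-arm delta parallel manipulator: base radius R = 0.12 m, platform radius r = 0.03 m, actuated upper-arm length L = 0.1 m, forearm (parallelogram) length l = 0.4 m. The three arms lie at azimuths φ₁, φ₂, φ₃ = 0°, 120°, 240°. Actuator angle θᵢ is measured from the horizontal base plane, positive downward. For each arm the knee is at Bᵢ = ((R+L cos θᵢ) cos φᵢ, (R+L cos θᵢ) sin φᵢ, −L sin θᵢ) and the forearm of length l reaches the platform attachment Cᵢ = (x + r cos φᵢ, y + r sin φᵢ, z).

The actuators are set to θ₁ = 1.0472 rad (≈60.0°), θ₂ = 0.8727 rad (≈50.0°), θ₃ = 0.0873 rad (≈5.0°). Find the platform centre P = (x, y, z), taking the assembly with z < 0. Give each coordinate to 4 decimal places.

φ1=0.0°: virtual centre (0.1400, 0.0000, -0.0866), radius l
φ2=120.0°: virtual centre (-0.0771, 0.1336, -0.0766), radius l
φ3=240.0°: virtual centre (-0.0948, -0.1642, -0.0087), radius l
subtract pairs → two planes through P
plane₁₂: -0.4343x+0.2672y+0.0200z = 0.0026
Cramer: x(z) = -0.0120+0.1797z;  y(z) = -0.0100+0.2173z
sphere 1 gives Az²+Bz+C=0 with A=1.0795, B=0.1142, C=-0.1293;  B²−4AC=0.5713;  roots -0.4030, 0.2972;  negative root z = -0.4030
x = -0.0845, y = -0.0975

(-0.0845, -0.0975, -0.4030)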